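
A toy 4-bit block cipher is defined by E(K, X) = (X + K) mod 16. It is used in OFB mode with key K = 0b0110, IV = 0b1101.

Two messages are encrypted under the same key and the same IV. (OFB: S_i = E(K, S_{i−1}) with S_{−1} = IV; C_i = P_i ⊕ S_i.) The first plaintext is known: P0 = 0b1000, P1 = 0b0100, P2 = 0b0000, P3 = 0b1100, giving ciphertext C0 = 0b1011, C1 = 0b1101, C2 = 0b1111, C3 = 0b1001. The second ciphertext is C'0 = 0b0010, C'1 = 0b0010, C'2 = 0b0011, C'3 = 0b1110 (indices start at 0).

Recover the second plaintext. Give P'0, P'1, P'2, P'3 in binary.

P'0 = 0b0001, P'1 = 0b1011, P'2 = 0b1100, P'3 = 0b1011

In OFB with a reused IV, both messages share the same keystream S_i, so C_i ⊕ C'_i = P_i ⊕ P'_i and thus P'_i = P_i ⊕ C_i ⊕ C'_i.
P'0: 0b1000 ⊕ 0b1011 ⊕ 0b0010 = 0b0001.
P'1: 0b0100 ⊕ 0b1101 ⊕ 0b0010 = 0b1011.
P'2: 0b0000 ⊕ 0b1111 ⊕ 0b0011 = 0b1100.
P'3: 0b1100 ⊕ 0b1001 ⊕ 0b1110 = 0b1011.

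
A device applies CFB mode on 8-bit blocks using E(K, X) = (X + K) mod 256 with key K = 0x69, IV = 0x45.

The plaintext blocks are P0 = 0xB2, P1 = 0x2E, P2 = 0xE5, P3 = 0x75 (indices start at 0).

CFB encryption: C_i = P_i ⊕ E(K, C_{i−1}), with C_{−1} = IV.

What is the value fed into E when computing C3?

0xF1

C0: E(K, 0x45) = 0xAE; 0xB2 ⊕ 0xAE = 0x1C.
C1: E(K, 0x1C) = 0x85; 0x2E ⊕ 0x85 = 0xAB.
C2: E(K, 0xAB) = 0x14; 0xE5 ⊕ 0x14 = 0xF1.
C3: E(K, 0xF1) = 0x5A; 0x75 ⊕ 0x5A = 0x2F.
So the input to E for block 3 is 0xF1.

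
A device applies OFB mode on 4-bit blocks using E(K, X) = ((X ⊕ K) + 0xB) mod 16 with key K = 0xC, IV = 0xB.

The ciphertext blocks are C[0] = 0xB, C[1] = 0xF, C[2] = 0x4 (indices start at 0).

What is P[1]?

P[1] = 0x6

OFB decryption: S_i = E(K, S_{i−1}) with S_{−1} = IV; P_i = C_i ⊕ S_i.
P[0]: S = E(K, 0xB) = 0x2; 0xB ⊕ 0x2 = 0x9.
P[1]: S = E(K, 0x2) = 0x9; 0xF ⊕ 0x9 = 0x6.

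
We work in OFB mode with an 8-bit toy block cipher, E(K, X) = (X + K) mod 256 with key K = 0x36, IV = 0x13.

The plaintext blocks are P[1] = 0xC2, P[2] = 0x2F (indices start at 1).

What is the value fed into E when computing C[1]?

OFB encryption: S_i = E(K, S_{i−1}) with S_{0} = IV; C_i = P_i ⊕ S_i.
C[1]: S = E(K, 0x13) = 0x49; 0xC2 ⊕ 0x49 = 0x8B.
So the input to E for block [1] is 0x13.

0x13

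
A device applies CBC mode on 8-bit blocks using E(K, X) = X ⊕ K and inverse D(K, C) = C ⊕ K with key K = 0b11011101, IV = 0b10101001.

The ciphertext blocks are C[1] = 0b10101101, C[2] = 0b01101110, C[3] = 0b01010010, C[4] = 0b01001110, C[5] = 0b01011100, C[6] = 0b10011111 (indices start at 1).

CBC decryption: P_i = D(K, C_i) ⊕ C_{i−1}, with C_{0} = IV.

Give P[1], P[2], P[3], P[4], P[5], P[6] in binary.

P[1] = 0b11011001, P[2] = 0b00011110, P[3] = 0b11100001, P[4] = 0b11000001, P[5] = 0b11001111, P[6] = 0b00011110

P[1]: D(K, 0b10101101) = 0b01110000; 0b01110000 ⊕ 0b10101001 = 0b11011001.
P[2]: D(K, 0b01101110) = 0b10110011; 0b10110011 ⊕ 0b10101101 = 0b00011110.
P[3]: D(K, 0b01010010) = 0b10001111; 0b10001111 ⊕ 0b01101110 = 0b11100001.
P[4]: D(K, 0b01001110) = 0b10010011; 0b10010011 ⊕ 0b01010010 = 0b11000001.
P[5]: D(K, 0b01011100) = 0b10000001; 0b10000001 ⊕ 0b01001110 = 0b11001111.
P[6]: D(K, 0b10011111) = 0b01000010; 0b01000010 ⊕ 0b01011100 = 0b00011110.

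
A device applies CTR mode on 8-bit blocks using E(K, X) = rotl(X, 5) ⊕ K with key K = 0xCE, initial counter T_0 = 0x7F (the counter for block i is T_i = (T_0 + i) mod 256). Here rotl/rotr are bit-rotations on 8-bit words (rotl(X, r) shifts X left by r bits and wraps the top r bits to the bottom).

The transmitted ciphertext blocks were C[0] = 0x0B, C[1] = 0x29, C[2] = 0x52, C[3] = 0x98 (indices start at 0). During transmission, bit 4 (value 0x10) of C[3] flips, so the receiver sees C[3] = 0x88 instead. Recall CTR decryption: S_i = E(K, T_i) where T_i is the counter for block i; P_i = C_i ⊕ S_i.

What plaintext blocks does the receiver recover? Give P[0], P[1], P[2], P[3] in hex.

P[0] = 0x2A, P[1] = 0xF7, P[2] = 0xAC, P[3] = 0x16

Only C[3] changed, to 0x88. In CTR, a change in C_i flips the same bit in P_i only; the keystream is unaffected. Decrypting the received ciphertext:
P[0]: T = 0x7F, S = E(K, T) = 0x21; 0x0B ⊕ 0x21 = 0x2A.
P[1]: T = 0x80, S = E(K, T) = 0xDE; 0x29 ⊕ 0xDE = 0xF7.
P[2]: T = 0x81, S = E(K, T) = 0xFE; 0x52 ⊕ 0xFE = 0xAC.
P[3]: T = 0x82, S = E(K, T) = 0x9E; 0x88 ⊕ 0x9E = 0x16.
Blocks that differ from the original plaintext: P[3].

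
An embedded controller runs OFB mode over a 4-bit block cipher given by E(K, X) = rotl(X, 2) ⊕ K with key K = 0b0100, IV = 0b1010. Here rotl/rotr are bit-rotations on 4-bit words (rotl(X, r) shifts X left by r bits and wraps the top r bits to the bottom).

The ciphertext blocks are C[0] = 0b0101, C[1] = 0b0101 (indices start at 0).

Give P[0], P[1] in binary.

P[0] = 0b1011, P[1] = 0b1010

OFB decryption: S_i = E(K, S_{i−1}) with S_{−1} = IV; P_i = C_i ⊕ S_i.
P[0]: S = E(K, 0b1010) = 0b1110; 0b0101 ⊕ 0b1110 = 0b1011.
P[1]: S = E(K, 0b1110) = 0b1111; 0b0101 ⊕ 0b1111 = 0b1010.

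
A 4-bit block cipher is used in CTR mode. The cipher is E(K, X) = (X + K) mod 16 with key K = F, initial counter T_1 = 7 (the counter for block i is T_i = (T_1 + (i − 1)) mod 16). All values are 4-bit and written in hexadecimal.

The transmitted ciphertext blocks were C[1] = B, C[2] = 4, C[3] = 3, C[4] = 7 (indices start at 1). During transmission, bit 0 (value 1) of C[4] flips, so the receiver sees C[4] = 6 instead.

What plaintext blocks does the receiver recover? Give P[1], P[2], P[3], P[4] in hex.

CTR decryption: S_i = E(K, T_i) where T_i is the counter for block i; P_i = C_i ⊕ S_i.
Only C[4] changed, to 6. In CTR, a change in C_i flips the same bit in P_i only; the keystream is unaffected. Decrypting the received ciphertext:
P[1]: T = 7, S = E(K, T) = 6; B ⊕ 6 = D.
P[2]: T = 8, S = E(K, T) = 7; 4 ⊕ 7 = 3.
P[3]: T = 9, S = E(K, T) = 8; 3 ⊕ 8 = B.
P[4]: T = A, S = E(K, T) = 9; 6 ⊕ 9 = F.
Blocks that differ from the original plaintext: P[4].

P[1] = D, P[2] = 3, P[3] = B, P[4] = F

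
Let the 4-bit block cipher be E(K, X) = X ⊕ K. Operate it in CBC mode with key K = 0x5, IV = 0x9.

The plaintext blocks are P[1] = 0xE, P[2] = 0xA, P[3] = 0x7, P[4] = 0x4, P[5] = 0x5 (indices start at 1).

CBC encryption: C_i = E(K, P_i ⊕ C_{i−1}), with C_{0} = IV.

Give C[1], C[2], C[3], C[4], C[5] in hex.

C[1] = 0x2, C[2] = 0xD, C[3] = 0xF, C[4] = 0xE, C[5] = 0xE

C[1]: P[1] ⊕ 0x9 = 0x7; E(K, 0x7) = 0x2.
C[2]: P[2] ⊕ 0x2 = 0x8; E(K, 0x8) = 0xD.
C[3]: P[3] ⊕ 0xD = 0xA; E(K, 0xA) = 0xF.
C[4]: P[4] ⊕ 0xF = 0xB; E(K, 0xB) = 0xE.
C[5]: P[5] ⊕ 0xE = 0xB; E(K, 0xB) = 0xE.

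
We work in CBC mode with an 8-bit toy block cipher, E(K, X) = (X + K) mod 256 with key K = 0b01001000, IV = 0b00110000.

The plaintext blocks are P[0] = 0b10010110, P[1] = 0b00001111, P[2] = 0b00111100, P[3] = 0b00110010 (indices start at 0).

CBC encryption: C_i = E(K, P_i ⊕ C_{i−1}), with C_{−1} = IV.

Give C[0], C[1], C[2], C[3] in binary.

C[0]: P[0] ⊕ 0b00110000 = 0b10100110; E(K, 0b10100110) = 0b11101110.
C[1]: P[1] ⊕ 0b11101110 = 0b11100001; E(K, 0b11100001) = 0b00101001.
C[2]: P[2] ⊕ 0b00101001 = 0b00010101; E(K, 0b00010101) = 0b01011101.
C[3]: P[3] ⊕ 0b01011101 = 0b01101111; E(K, 0b01101111) = 0b10110111.

C[0] = 0b11101110, C[1] = 0b00101001, C[2] = 0b01011101, C[3] = 0b10110111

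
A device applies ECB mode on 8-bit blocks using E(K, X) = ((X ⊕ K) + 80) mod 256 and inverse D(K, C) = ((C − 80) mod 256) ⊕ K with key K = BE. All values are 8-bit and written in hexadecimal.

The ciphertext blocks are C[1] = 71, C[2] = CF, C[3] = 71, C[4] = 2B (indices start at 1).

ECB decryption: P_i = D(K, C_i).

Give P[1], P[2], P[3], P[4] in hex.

P[1] = 4F, P[2] = F1, P[3] = 4F, P[4] = 15

P[1]: D(K, 71) = 4F.
P[2]: D(K, CF) = F1.
P[3]: D(K, 71) = 4F.
P[4]: D(K, 2B) = 15.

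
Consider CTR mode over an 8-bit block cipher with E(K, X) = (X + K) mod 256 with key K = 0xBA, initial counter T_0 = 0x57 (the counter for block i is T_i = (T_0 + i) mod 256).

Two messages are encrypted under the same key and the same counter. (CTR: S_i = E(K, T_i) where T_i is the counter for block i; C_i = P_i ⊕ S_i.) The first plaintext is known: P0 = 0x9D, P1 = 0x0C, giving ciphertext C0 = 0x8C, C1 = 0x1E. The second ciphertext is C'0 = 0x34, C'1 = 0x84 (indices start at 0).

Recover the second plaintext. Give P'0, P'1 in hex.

P'0 = 0x25, P'1 = 0x96

In CTR with a reused counter, both messages share the same keystream S_i, so C_i ⊕ C'_i = P_i ⊕ P'_i and thus P'_i = P_i ⊕ C_i ⊕ C'_i.
P'0: 0x9D ⊕ 0x8C ⊕ 0x34 = 0x25.
P'1: 0x0C ⊕ 0x1E ⊕ 0x84 = 0x96.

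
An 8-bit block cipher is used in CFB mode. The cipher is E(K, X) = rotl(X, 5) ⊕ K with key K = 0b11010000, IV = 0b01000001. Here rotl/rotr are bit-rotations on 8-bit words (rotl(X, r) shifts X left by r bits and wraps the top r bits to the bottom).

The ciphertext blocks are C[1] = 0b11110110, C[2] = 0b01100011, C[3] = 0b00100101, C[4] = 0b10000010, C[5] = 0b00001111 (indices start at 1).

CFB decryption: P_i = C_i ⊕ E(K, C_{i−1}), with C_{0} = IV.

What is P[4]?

P[4]: E(K, 0b00100101) = 0b01110100; 0b10000010 ⊕ 0b01110100 = 0b11110110.

P[4] = 0b11110110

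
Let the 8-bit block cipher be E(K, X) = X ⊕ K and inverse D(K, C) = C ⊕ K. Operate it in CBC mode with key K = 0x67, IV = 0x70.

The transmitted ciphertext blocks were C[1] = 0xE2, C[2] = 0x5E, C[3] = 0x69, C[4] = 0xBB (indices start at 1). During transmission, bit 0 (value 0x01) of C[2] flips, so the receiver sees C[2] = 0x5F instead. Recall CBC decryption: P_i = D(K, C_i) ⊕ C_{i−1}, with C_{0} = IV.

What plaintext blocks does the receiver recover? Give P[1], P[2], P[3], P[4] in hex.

Only C[2] changed, to 0x5F. In CBC, a change in C_i garbles P_i and flips the same bit in P_{i+1}. Decrypting the received ciphertext:
P[1]: D(K, 0xE2) = 0x85; 0x85 ⊕ 0x70 = 0xF5.
P[2]: D(K, 0x5F) = 0x38; 0x38 ⊕ 0xE2 = 0xDA.
P[3]: D(K, 0x69) = 0x0E; 0x0E ⊕ 0x5F = 0x51.
P[4]: D(K, 0xBB) = 0xDC; 0xDC ⊕ 0x69 = 0xB5.
Blocks that differ from the original plaintext: P[2], P[3].

P[1] = 0xF5, P[2] = 0xDA, P[3] = 0x51, P[4] = 0xB5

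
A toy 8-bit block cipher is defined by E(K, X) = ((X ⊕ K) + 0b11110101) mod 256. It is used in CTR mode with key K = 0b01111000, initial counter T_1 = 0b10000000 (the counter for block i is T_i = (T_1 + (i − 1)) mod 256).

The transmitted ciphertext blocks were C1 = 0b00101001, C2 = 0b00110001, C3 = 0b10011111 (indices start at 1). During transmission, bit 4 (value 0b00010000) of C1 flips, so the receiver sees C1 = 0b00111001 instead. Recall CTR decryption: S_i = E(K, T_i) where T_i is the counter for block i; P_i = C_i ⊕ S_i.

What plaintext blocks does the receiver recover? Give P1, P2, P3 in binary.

Only C1 changed, to 0b00111001. In CTR, a change in C_i flips the same bit in P_i only; the keystream is unaffected. Decrypting the received ciphertext:
P1: T = 0b10000000, S = E(K, T) = 0b11101101; 0b00111001 ⊕ 0b11101101 = 0b11010100.
P2: T = 0b10000001, S = E(K, T) = 0b11101110; 0b00110001 ⊕ 0b11101110 = 0b11011111.
P3: T = 0b10000010, S = E(K, T) = 0b11101111; 0b10011111 ⊕ 0b11101111 = 0b01110000.
Blocks that differ from the original plaintext: P1.

P1 = 0b11010100, P2 = 0b11011111, P3 = 0b01110000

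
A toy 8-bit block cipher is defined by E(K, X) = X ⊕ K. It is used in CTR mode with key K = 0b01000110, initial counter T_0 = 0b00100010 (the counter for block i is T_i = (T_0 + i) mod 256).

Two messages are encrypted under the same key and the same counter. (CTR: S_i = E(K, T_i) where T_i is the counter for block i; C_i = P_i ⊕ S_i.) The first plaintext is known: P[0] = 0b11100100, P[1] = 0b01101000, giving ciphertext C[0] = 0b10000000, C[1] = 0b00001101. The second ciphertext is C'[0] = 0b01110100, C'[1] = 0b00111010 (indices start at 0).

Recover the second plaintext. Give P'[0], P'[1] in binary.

In CTR with a reused counter, both messages share the same keystream S_i, so C_i ⊕ C'_i = P_i ⊕ P'_i and thus P'_i = P_i ⊕ C_i ⊕ C'_i.
P'[0]: 0b11100100 ⊕ 0b10000000 ⊕ 0b01110100 = 0b00010000.
P'[1]: 0b01101000 ⊕ 0b00001101 ⊕ 0b00111010 = 0b01011111.

P'[0] = 0b00010000, P'[1] = 0b01011111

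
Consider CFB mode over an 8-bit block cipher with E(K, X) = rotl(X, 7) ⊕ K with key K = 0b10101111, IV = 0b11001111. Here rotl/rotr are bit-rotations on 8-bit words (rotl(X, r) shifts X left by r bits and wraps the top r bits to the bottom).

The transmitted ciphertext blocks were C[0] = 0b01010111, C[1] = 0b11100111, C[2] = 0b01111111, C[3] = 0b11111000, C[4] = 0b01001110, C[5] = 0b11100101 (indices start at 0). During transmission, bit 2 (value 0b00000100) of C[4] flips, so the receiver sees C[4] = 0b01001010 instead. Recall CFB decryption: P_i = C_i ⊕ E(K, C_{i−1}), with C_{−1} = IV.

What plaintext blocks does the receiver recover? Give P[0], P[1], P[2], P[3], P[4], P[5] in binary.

Only C[4] changed, to 0b01001010. In CFB, a change in C_i flips the same bit in P_i and garbles P_{i+1}. Decrypting the received ciphertext:
P[0]: E(K, 0b11001111) = 0b01001000; 0b01010111 ⊕ 0b01001000 = 0b00011111.
P[1]: E(K, 0b01010111) = 0b00000100; 0b11100111 ⊕ 0b00000100 = 0b11100011.
P[2]: E(K, 0b11100111) = 0b01011100; 0b01111111 ⊕ 0b01011100 = 0b00100011.
P[3]: E(K, 0b01111111) = 0b00010000; 0b11111000 ⊕ 0b00010000 = 0b11101000.
P[4]: E(K, 0b11111000) = 0b11010011; 0b01001010 ⊕ 0b11010011 = 0b10011001.
P[5]: E(K, 0b01001010) = 0b10001010; 0b11100101 ⊕ 0b10001010 = 0b01101111.
Blocks that differ from the original plaintext: P[4], P[5].

P[0] = 0b00011111, P[1] = 0b11100011, P[2] = 0b00100011, P[3] = 0b11101000, P[4] = 0b10011001, P[5] = 0b01101111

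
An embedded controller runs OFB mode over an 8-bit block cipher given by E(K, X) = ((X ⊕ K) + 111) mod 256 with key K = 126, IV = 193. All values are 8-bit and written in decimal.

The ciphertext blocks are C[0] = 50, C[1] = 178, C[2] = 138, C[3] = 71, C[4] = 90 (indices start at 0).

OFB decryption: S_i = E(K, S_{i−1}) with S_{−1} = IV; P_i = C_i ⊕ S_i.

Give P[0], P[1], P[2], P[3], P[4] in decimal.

P[0]: S = E(K, 193) = 46; 50 ⊕ 46 = 28.
P[1]: S = E(K, 46) = 191; 178 ⊕ 191 = 13.
P[2]: S = E(K, 191) = 48; 138 ⊕ 48 = 186.
P[3]: S = E(K, 48) = 189; 71 ⊕ 189 = 250.
P[4]: S = E(K, 189) = 50; 90 ⊕ 50 = 104.

P[0] = 28, P[1] = 13, P[2] = 186, P[3] = 250, P[4] = 104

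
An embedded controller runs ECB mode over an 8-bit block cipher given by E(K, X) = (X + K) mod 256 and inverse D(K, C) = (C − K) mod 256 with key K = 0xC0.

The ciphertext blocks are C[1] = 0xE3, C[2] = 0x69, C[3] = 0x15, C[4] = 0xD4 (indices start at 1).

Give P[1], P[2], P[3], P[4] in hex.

ECB decryption: P_i = D(K, C_i).
P[1]: D(K, 0xE3) = 0x23.
P[2]: D(K, 0x69) = 0xA9.
P[3]: D(K, 0x15) = 0x55.
P[4]: D(K, 0xD4) = 0x14.

P[1] = 0x23, P[2] = 0xA9, P[3] = 0x55, P[4] = 0x14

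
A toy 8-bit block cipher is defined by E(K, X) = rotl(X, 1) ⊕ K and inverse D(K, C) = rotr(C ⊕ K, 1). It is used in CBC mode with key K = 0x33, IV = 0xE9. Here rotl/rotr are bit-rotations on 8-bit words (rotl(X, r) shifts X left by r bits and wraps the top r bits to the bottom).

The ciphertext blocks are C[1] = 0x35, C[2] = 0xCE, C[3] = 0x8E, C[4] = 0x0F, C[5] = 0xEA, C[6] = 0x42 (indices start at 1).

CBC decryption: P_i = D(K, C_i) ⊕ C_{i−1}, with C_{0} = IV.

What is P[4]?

P[4] = 0x90

P[4]: D(K, 0x0F) = 0x1E; 0x1E ⊕ 0x8E = 0x90.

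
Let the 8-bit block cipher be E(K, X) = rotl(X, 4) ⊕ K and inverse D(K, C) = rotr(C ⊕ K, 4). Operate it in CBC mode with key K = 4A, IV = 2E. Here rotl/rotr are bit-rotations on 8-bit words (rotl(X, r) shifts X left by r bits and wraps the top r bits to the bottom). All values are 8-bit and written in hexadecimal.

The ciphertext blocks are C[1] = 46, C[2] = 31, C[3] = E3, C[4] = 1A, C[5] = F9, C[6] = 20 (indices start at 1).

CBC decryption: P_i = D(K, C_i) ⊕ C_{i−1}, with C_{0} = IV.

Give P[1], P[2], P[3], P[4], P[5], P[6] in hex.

P[1]: D(K, 46) = C0; C0 ⊕ 2E = EE.
P[2]: D(K, 31) = B7; B7 ⊕ 46 = F1.
P[3]: D(K, E3) = 9A; 9A ⊕ 31 = AB.
P[4]: D(K, 1A) = 05; 05 ⊕ E3 = E6.
P[5]: D(K, F9) = 3B; 3B ⊕ 1A = 21.
P[6]: D(K, 20) = A6; A6 ⊕ F9 = 5F.

P[1] = EE, P[2] = F1, P[3] = AB, P[4] = E6, P[5] = 21, P[6] = 5F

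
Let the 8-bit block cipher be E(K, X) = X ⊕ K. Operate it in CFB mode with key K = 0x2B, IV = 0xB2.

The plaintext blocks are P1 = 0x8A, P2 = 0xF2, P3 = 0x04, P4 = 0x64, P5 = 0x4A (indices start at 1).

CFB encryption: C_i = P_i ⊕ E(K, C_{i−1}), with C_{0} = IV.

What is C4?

C1: E(K, 0xB2) = 0x99; 0x8A ⊕ 0x99 = 0x13.
C2: E(K, 0x13) = 0x38; 0xF2 ⊕ 0x38 = 0xCA.
C3: E(K, 0xCA) = 0xE1; 0x04 ⊕ 0xE1 = 0xE5.
C4: E(K, 0xE5) = 0xCE; 0x64 ⊕ 0xCE = 0xAA.

C4 = 0xAA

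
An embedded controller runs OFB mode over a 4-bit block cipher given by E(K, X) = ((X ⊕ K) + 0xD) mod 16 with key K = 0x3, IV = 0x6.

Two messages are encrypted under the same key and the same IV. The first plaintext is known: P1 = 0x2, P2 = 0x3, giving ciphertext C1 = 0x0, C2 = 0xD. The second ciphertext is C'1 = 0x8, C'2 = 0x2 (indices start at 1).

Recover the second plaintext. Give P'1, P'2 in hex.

In OFB with a reused IV, both messages share the same keystream S_i, so C_i ⊕ C'_i = P_i ⊕ P'_i and thus P'_i = P_i ⊕ C_i ⊕ C'_i.
P'1: 0x2 ⊕ 0x0 ⊕ 0x8 = 0xA.
P'2: 0x3 ⊕ 0xD ⊕ 0x2 = 0xC.

P'1 = 0xA, P'2 = 0xC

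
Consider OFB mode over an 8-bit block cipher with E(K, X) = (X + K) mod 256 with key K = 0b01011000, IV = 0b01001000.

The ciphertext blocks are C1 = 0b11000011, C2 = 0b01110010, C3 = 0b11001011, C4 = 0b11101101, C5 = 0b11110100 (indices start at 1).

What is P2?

OFB decryption: S_i = E(K, S_{i−1}) with S_{0} = IV; P_i = C_i ⊕ S_i.
P1: S = E(K, 0b01001000) = 0b10100000; 0b11000011 ⊕ 0b10100000 = 0b01100011.
P2: S = E(K, 0b10100000) = 0b11111000; 0b01110010 ⊕ 0b11111000 = 0b10001010.

P2 = 0b10001010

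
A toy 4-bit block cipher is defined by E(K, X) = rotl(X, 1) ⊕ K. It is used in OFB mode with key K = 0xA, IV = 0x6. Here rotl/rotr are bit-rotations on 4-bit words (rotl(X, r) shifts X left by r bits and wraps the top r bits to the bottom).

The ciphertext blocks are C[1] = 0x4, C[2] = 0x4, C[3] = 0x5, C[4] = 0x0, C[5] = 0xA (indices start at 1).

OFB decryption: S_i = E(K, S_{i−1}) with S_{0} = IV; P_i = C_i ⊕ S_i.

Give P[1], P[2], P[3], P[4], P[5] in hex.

P[1] = 0x2, P[2] = 0x2, P[3] = 0x3, P[4] = 0x6, P[5] = 0xC

P[1]: S = E(K, 0x6) = 0x6; 0x4 ⊕ 0x6 = 0x2.
P[2]: S = E(K, 0x6) = 0x6; 0x4 ⊕ 0x6 = 0x2.
P[3]: S = E(K, 0x6) = 0x6; 0x5 ⊕ 0x6 = 0x3.
P[4]: S = E(K, 0x6) = 0x6; 0x0 ⊕ 0x6 = 0x6.
P[5]: S = E(K, 0x6) = 0x6; 0xA ⊕ 0x6 = 0xC.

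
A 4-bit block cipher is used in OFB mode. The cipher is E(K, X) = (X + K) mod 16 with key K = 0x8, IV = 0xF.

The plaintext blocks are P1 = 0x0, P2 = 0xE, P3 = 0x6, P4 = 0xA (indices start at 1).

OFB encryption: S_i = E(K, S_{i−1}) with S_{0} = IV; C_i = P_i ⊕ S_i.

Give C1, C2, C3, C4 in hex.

C1 = 0x7, C2 = 0x1, C3 = 0x1, C4 = 0x5

C1: S = E(K, 0xF) = 0x7; 0x0 ⊕ 0x7 = 0x7.
C2: S = E(K, 0x7) = 0xF; 0xE ⊕ 0xF = 0x1.
C3: S = E(K, 0xF) = 0x7; 0x6 ⊕ 0x7 = 0x1.
C4: S = E(K, 0x7) = 0xF; 0xA ⊕ 0xF = 0x5.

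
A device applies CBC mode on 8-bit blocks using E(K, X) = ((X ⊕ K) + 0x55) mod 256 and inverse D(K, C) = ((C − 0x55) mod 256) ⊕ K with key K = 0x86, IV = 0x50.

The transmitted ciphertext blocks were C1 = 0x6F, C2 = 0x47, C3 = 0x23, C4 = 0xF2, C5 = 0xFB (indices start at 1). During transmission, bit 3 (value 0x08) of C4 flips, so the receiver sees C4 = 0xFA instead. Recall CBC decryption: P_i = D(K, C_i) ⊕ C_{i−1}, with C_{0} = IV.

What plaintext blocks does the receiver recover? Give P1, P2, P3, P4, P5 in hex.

Only C4 changed, to 0xFA. In CBC, a change in C_i garbles P_i and flips the same bit in P_{i+1}. Decrypting the received ciphertext:
P1: D(K, 0x6F) = 0x9C; 0x9C ⊕ 0x50 = 0xCC.
P2: D(K, 0x47) = 0x74; 0x74 ⊕ 0x6F = 0x1B.
P3: D(K, 0x23) = 0x48; 0x48 ⊕ 0x47 = 0x0F.
P4: D(K, 0xFA) = 0x23; 0x23 ⊕ 0x23 = 0x00.
P5: D(K, 0xFB) = 0x20; 0x20 ⊕ 0xFA = 0xDA.
Blocks that differ from the original plaintext: P4, P5.

P1 = 0xCC, P2 = 0x1B, P3 = 0x0F, P4 = 0x00, P5 = 0xDA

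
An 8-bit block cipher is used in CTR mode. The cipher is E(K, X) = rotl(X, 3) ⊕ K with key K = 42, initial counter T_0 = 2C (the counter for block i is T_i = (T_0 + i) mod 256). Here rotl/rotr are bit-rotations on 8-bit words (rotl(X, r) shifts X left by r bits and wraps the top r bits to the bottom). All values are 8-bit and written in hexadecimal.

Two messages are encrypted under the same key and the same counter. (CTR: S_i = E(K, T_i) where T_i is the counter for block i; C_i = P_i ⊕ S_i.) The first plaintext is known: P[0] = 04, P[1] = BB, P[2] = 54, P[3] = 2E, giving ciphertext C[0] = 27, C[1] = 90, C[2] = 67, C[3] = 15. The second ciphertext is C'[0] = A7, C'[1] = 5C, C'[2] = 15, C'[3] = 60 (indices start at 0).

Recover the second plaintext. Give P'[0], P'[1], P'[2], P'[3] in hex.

P'[0] = 84, P'[1] = 77, P'[2] = 26, P'[3] = 5B

In CTR with a reused counter, both messages share the same keystream S_i, so C_i ⊕ C'_i = P_i ⊕ P'_i and thus P'_i = P_i ⊕ C_i ⊕ C'_i.
P'[0]: 04 ⊕ 27 ⊕ A7 = 84.
P'[1]: BB ⊕ 90 ⊕ 5C = 77.
P'[2]: 54 ⊕ 67 ⊕ 15 = 26.
P'[3]: 2E ⊕ 15 ⊕ 60 = 5B.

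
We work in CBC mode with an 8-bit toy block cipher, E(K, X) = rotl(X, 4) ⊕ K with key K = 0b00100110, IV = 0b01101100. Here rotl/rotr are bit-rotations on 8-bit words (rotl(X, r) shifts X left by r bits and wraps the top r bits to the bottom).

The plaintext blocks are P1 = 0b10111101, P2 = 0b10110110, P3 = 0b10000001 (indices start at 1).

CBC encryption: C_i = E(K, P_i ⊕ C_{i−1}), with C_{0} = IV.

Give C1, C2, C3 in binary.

C1: P1 ⊕ 0b01101100 = 0b11010001; E(K, 0b11010001) = 0b00111011.
C2: P2 ⊕ 0b00111011 = 0b10001101; E(K, 0b10001101) = 0b11111110.
C3: P3 ⊕ 0b11111110 = 0b01111111; E(K, 0b01111111) = 0b11010001.

C1 = 0b00111011, C2 = 0b11111110, C3 = 0b11010001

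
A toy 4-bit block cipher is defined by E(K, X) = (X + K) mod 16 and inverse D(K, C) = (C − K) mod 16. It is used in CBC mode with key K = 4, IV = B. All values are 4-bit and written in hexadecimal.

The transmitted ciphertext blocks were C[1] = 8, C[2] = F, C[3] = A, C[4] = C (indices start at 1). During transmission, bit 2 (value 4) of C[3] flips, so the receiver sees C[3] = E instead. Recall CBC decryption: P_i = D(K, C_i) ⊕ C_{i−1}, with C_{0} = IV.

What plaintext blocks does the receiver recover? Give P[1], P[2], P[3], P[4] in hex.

Only C[3] changed, to E. In CBC, a change in C_i garbles P_i and flips the same bit in P_{i+1}. Decrypting the received ciphertext:
P[1]: D(K, 8) = 4; 4 ⊕ B = F.
P[2]: D(K, F) = B; B ⊕ 8 = 3.
P[3]: D(K, E) = A; A ⊕ F = 5.
P[4]: D(K, C) = 8; 8 ⊕ E = 6.
Blocks that differ from the original plaintext: P[3], P[4].

P[1] = F, P[2] = 3, P[3] = 5, P[4] = 6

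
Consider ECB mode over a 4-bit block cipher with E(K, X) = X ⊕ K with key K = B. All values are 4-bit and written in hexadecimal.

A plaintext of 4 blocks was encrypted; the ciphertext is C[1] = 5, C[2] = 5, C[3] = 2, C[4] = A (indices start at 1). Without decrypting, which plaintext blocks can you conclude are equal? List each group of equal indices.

ECB encrypts each block independently with the same key, so equal ciphertext blocks imply equal plaintext blocks.
C[1] = C[2] = 5, so P[1] = P[2].

P[1] = P[2]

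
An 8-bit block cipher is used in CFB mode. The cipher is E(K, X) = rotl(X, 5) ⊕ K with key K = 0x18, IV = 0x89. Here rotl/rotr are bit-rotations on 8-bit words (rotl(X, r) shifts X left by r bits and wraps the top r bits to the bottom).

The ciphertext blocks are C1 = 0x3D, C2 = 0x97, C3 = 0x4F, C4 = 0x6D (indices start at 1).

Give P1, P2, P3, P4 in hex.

P1 = 0x14, P2 = 0x28, P3 = 0xA5, P4 = 0x9C

CFB decryption: P_i = C_i ⊕ E(K, C_{i−1}), with C_{0} = IV.
P1: E(K, 0x89) = 0x29; 0x3D ⊕ 0x29 = 0x14.
P2: E(K, 0x3D) = 0xBF; 0x97 ⊕ 0xBF = 0x28.
P3: E(K, 0x97) = 0xEA; 0x4F ⊕ 0xEA = 0xA5.
P4: E(K, 0x4F) = 0xF1; 0x6D ⊕ 0xF1 = 0x9C.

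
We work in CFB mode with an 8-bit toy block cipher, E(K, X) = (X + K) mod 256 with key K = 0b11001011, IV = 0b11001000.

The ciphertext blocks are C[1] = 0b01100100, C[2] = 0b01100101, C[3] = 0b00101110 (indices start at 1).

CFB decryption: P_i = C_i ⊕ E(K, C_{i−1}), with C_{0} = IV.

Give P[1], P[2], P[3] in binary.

P[1] = 0b11110111, P[2] = 0b01001010, P[3] = 0b00011110

P[1]: E(K, 0b11001000) = 0b10010011; 0b01100100 ⊕ 0b10010011 = 0b11110111.
P[2]: E(K, 0b01100100) = 0b00101111; 0b01100101 ⊕ 0b00101111 = 0b01001010.
P[3]: E(K, 0b01100101) = 0b00110000; 0b00101110 ⊕ 0b00110000 = 0b00011110.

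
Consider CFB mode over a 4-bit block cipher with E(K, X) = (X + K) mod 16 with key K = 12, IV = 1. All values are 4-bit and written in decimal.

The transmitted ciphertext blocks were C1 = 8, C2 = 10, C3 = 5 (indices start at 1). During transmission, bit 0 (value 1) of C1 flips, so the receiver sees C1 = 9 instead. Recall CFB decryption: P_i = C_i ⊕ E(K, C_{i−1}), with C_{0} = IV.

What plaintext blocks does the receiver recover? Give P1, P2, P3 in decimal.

P1 = 4, P2 = 15, P3 = 3

Only C1 changed, to 9. In CFB, a change in C_i flips the same bit in P_i and garbles P_{i+1}. Decrypting the received ciphertext:
P1: E(K, 1) = 13; 9 ⊕ 13 = 4.
P2: E(K, 9) = 5; 10 ⊕ 5 = 15.
P3: E(K, 10) = 6; 5 ⊕ 6 = 3.
Blocks that differ from the original plaintext: P1, P2.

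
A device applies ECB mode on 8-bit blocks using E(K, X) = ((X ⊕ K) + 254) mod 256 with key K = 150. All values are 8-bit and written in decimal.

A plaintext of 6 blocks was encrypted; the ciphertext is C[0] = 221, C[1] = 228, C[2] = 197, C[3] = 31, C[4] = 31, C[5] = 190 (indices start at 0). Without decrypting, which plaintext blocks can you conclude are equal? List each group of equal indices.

ECB encrypts each block independently with the same key, so equal ciphertext blocks imply equal plaintext blocks.
C[3] = C[4] = 31, so P[3] = P[4].

P[3] = P[4]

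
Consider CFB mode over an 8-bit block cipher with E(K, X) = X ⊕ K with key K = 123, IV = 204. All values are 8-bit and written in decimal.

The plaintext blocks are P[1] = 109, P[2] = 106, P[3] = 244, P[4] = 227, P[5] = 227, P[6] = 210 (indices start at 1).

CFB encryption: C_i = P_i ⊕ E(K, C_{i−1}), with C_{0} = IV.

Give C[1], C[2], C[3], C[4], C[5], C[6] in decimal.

C[1] = 218, C[2] = 203, C[3] = 68, C[4] = 220, C[5] = 68, C[6] = 237

C[1]: E(K, 204) = 183; 109 ⊕ 183 = 218.
C[2]: E(K, 218) = 161; 106 ⊕ 161 = 203.
C[3]: E(K, 203) = 176; 244 ⊕ 176 = 68.
C[4]: E(K, 68) = 63; 227 ⊕ 63 = 220.
C[5]: E(K, 220) = 167; 227 ⊕ 167 = 68.
C[6]: E(K, 68) = 63; 210 ⊕ 63 = 237.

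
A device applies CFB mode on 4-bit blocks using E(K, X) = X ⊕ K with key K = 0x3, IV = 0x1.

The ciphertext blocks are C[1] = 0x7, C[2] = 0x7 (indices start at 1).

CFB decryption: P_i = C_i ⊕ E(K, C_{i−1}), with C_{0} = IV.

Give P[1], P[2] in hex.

P[1] = 0x5, P[2] = 0x3

P[1]: E(K, 0x1) = 0x2; 0x7 ⊕ 0x2 = 0x5.
P[2]: E(K, 0x7) = 0x4; 0x7 ⊕ 0x4 = 0x3.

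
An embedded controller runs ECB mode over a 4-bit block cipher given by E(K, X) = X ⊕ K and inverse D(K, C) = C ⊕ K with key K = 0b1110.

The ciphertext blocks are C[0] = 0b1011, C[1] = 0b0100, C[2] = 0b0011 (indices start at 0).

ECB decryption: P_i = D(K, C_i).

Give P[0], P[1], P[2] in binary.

P[0]: D(K, 0b1011) = 0b0101.
P[1]: D(K, 0b0100) = 0b1010.
P[2]: D(K, 0b0011) = 0b1101.

P[0] = 0b0101, P[1] = 0b1010, P[2] = 0b1101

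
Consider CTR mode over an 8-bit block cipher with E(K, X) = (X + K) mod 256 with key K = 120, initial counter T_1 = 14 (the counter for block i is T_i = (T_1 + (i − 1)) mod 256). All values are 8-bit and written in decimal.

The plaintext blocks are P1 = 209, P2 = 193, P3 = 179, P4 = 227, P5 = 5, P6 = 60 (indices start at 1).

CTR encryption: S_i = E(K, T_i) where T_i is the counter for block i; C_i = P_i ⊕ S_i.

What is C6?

C6 = 183

C1: T = 14, S = E(K, T) = 134; 209 ⊕ 134 = 87.
C2: T = 15, S = E(K, T) = 135; 193 ⊕ 135 = 70.
C3: T = 16, S = E(K, T) = 136; 179 ⊕ 136 = 59.
C4: T = 17, S = E(K, T) = 137; 227 ⊕ 137 = 106.
C5: T = 18, S = E(K, T) = 138; 5 ⊕ 138 = 143.
C6: T = 19, S = E(K, T) = 139; 60 ⊕ 139 = 183.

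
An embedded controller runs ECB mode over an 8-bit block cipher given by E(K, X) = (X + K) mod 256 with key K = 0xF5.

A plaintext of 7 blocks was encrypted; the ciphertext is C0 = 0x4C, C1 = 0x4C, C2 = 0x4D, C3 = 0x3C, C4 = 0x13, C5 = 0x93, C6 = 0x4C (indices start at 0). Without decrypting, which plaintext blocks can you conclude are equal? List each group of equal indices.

ECB encrypts each block independently with the same key, so equal ciphertext blocks imply equal plaintext blocks.
C0 = C1 = C6 = 0x4C, so P0 = P1 = P6.

P0 = P1 = P6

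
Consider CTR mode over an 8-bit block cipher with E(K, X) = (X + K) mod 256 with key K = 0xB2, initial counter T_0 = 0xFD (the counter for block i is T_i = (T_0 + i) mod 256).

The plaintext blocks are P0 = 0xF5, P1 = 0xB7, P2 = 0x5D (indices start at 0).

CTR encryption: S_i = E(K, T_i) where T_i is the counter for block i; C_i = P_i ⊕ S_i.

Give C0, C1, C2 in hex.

C0 = 0x5A, C1 = 0x07, C2 = 0xEC

C0: T = 0xFD, S = E(K, T) = 0xAF; 0xF5 ⊕ 0xAF = 0x5A.
C1: T = 0xFE, S = E(K, T) = 0xB0; 0xB7 ⊕ 0xB0 = 0x07.
C2: T = 0xFF, S = E(K, T) = 0xB1; 0x5D ⊕ 0xB1 = 0xEC.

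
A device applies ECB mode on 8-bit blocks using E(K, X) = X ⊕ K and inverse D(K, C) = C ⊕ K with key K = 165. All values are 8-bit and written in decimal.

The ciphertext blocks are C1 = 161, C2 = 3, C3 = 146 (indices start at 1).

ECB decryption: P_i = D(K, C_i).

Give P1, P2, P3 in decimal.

P1 = 4, P2 = 166, P3 = 55

P1: D(K, 161) = 4.
P2: D(K, 3) = 166.
P3: D(K, 146) = 55.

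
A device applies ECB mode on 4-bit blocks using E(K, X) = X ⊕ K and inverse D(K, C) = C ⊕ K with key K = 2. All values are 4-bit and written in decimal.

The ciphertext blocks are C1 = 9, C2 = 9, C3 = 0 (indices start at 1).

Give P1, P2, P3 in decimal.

P1 = 11, P2 = 11, P3 = 2

ECB decryption: P_i = D(K, C_i).
P1: D(K, 9) = 11.
P2: D(K, 9) = 11.
P3: D(K, 0) = 2.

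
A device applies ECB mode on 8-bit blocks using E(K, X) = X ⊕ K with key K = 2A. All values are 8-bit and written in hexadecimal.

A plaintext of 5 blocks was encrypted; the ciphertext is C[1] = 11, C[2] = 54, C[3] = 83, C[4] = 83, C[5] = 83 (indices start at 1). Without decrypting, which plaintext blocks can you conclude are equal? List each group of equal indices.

ECB encrypts each block independently with the same key, so equal ciphertext blocks imply equal plaintext blocks.
C[3] = C[4] = C[5] = 83, so P[3] = P[4] = P[5].

P[3] = P[4] = P[5]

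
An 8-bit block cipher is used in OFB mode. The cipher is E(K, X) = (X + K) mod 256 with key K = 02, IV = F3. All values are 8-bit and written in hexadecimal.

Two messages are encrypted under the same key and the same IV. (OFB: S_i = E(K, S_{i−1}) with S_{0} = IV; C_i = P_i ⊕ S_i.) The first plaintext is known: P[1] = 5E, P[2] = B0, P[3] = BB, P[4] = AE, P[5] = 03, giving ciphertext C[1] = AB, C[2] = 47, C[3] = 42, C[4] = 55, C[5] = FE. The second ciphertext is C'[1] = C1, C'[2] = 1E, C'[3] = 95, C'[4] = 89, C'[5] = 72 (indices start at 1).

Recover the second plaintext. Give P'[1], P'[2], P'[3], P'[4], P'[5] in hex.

P'[1] = 34, P'[2] = E9, P'[3] = 6C, P'[4] = 72, P'[5] = 8F

In OFB with a reused IV, both messages share the same keystream S_i, so C_i ⊕ C'_i = P_i ⊕ P'_i and thus P'_i = P_i ⊕ C_i ⊕ C'_i.
P'[1]: 5E ⊕ AB ⊕ C1 = 34.
P'[2]: B0 ⊕ 47 ⊕ 1E = E9.
P'[3]: BB ⊕ 42 ⊕ 95 = 6C.
P'[4]: AE ⊕ 55 ⊕ 89 = 72.
P'[5]: 03 ⊕ FE ⊕ 72 = 8F.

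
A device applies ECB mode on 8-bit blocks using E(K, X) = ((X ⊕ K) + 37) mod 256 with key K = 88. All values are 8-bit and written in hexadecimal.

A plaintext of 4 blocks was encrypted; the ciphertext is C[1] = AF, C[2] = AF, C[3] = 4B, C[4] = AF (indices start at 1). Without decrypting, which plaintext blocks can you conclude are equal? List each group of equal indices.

P[1] = P[2] = P[4]

ECB encrypts each block independently with the same key, so equal ciphertext blocks imply equal plaintext blocks.
C[1] = C[2] = C[4] = AF, so P[1] = P[2] = P[4].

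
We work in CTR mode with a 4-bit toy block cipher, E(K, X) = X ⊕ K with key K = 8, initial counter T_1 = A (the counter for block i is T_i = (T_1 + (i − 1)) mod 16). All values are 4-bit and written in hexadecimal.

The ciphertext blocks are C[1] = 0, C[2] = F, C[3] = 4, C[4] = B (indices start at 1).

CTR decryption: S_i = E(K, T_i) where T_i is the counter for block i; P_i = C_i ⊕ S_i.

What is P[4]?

P[4]: T = D, S = E(K, T) = 5; B ⊕ 5 = E.

P[4] = E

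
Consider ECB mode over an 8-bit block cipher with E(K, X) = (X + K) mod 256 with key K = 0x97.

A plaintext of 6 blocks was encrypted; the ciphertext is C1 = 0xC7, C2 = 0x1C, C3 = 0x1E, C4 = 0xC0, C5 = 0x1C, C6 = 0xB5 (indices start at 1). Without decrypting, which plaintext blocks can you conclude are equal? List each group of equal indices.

ECB encrypts each block independently with the same key, so equal ciphertext blocks imply equal plaintext blocks.
C2 = C5 = 0x1C, so P2 = P5.

P2 = P5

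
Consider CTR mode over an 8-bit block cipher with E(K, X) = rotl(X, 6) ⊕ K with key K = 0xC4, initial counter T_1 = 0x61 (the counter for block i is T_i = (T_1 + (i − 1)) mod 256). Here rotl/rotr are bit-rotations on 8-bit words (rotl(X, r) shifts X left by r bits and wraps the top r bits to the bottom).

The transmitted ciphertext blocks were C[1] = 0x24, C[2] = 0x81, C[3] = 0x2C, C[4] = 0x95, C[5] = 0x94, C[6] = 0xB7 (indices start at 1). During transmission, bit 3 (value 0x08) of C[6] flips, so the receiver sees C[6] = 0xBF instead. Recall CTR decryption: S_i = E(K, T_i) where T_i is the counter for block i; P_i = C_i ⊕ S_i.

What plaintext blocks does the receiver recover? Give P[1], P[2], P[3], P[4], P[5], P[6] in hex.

P[1] = 0xB8, P[2] = 0xDD, P[3] = 0x30, P[4] = 0x48, P[5] = 0x09, P[6] = 0xE2

Only C[6] changed, to 0xBF. In CTR, a change in C_i flips the same bit in P_i only; the keystream is unaffected. Decrypting the received ciphertext:
P[1]: T = 0x61, S = E(K, T) = 0x9C; 0x24 ⊕ 0x9C = 0xB8.
P[2]: T = 0x62, S = E(K, T) = 0x5C; 0x81 ⊕ 0x5C = 0xDD.
P[3]: T = 0x63, S = E(K, T) = 0x1C; 0x2C ⊕ 0x1C = 0x30.
P[4]: T = 0x64, S = E(K, T) = 0xDD; 0x95 ⊕ 0xDD = 0x48.
P[5]: T = 0x65, S = E(K, T) = 0x9D; 0x94 ⊕ 0x9D = 0x09.
P[6]: T = 0x66, S = E(K, T) = 0x5D; 0xBF ⊕ 0x5D = 0xE2.
Blocks that differ from the original plaintext: P[6].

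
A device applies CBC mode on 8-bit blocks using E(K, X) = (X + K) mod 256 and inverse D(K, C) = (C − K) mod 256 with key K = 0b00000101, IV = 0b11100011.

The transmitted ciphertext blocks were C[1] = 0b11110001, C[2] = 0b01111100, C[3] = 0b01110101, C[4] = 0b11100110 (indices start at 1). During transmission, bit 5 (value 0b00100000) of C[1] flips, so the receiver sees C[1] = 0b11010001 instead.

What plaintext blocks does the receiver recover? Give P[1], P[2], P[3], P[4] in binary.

CBC decryption: P_i = D(K, C_i) ⊕ C_{i−1}, with C_{0} = IV.
Only C[1] changed, to 0b11010001. In CBC, a change in C_i garbles P_i and flips the same bit in P_{i+1}. Decrypting the received ciphertext:
P[1]: D(K, 0b11010001) = 0b11001100; 0b11001100 ⊕ 0b11100011 = 0b00101111.
P[2]: D(K, 0b01111100) = 0b01110111; 0b01110111 ⊕ 0b11010001 = 0b10100110.
P[3]: D(K, 0b01110101) = 0b01110000; 0b01110000 ⊕ 0b01111100 = 0b00001100.
P[4]: D(K, 0b11100110) = 0b11100001; 0b11100001 ⊕ 0b01110101 = 0b10010100.
Blocks that differ from the original plaintext: P[1], P[2].

P[1] = 0b00101111, P[2] = 0b10100110, P[3] = 0b00001100, P[4] = 0b10010100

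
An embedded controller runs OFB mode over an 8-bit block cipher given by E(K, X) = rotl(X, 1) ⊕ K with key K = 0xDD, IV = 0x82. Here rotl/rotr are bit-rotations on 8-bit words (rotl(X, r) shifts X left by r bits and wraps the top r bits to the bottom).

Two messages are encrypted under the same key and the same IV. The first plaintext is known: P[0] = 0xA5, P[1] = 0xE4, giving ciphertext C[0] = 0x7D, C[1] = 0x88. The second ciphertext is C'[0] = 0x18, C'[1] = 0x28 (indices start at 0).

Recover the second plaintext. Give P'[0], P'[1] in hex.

P'[0] = 0xC0, P'[1] = 0x44

In OFB with a reused IV, both messages share the same keystream S_i, so C_i ⊕ C'_i = P_i ⊕ P'_i and thus P'_i = P_i ⊕ C_i ⊕ C'_i.
P'[0]: 0xA5 ⊕ 0x7D ⊕ 0x18 = 0xC0.
P'[1]: 0xE4 ⊕ 0x88 ⊕ 0x28 = 0x44.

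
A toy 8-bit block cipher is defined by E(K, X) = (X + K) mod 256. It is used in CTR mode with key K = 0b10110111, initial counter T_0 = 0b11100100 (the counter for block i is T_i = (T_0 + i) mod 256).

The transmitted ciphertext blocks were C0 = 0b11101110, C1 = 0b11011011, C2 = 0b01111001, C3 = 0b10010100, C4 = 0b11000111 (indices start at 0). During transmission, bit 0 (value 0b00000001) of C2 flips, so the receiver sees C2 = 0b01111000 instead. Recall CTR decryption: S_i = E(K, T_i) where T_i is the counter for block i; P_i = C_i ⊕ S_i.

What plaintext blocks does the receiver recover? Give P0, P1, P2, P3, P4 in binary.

Only C2 changed, to 0b01111000. In CTR, a change in C_i flips the same bit in P_i only; the keystream is unaffected. Decrypting the received ciphertext:
P0: T = 0b11100100, S = E(K, T) = 0b10011011; 0b11101110 ⊕ 0b10011011 = 0b01110101.
P1: T = 0b11100101, S = E(K, T) = 0b10011100; 0b11011011 ⊕ 0b10011100 = 0b01000111.
P2: T = 0b11100110, S = E(K, T) = 0b10011101; 0b01111000 ⊕ 0b10011101 = 0b11100101.
P3: T = 0b11100111, S = E(K, T) = 0b10011110; 0b10010100 ⊕ 0b10011110 = 0b00001010.
P4: T = 0b11101000, S = E(K, T) = 0b10011111; 0b11000111 ⊕ 0b10011111 = 0b01011000.
Blocks that differ from the original plaintext: P2.

P0 = 0b01110101, P1 = 0b01000111, P2 = 0b11100101, P3 = 0b00001010, P4 = 0b01011000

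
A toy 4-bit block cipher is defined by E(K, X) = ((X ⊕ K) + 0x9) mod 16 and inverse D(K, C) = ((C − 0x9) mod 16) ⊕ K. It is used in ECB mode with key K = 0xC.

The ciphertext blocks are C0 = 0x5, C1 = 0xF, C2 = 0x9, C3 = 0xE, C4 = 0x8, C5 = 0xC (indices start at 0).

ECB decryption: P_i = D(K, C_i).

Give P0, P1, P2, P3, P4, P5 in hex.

P0 = 0x0, P1 = 0xA, P2 = 0xC, P3 = 0x9, P4 = 0x3, P5 = 0xF

P0: D(K, 0x5) = 0x0.
P1: D(K, 0xF) = 0xA.
P2: D(K, 0x9) = 0xC.
P3: D(K, 0xE) = 0x9.
P4: D(K, 0x8) = 0x3.
P5: D(K, 0xC) = 0xF.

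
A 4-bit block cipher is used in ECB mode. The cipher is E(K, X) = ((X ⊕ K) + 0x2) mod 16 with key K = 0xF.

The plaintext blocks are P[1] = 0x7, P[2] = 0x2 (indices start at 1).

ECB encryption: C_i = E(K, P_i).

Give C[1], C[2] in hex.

C[1] = 0xA, C[2] = 0xF

C[1]: E(K, 0x7) = 0xA.
C[2]: E(K, 0x2) = 0xF.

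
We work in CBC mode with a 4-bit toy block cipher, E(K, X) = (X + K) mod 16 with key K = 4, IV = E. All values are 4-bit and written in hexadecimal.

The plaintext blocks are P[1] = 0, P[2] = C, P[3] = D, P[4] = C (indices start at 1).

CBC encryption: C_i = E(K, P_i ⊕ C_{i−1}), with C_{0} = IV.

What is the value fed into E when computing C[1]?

C[1]: P[1] ⊕ E = E; E(K, E) = 2.
So the input to E for block [1] is E.

E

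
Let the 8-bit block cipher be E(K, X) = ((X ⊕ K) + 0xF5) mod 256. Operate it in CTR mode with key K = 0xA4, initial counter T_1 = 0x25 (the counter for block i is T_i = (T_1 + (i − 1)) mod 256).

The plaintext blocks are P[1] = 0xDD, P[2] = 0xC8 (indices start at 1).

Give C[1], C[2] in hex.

CTR encryption: S_i = E(K, T_i) where T_i is the counter for block i; C_i = P_i ⊕ S_i.
C[1]: T = 0x25, S = E(K, T) = 0x76; 0xDD ⊕ 0x76 = 0xAB.
C[2]: T = 0x26, S = E(K, T) = 0x77; 0xC8 ⊕ 0x77 = 0xBF.

C[1] = 0xAB, C[2] = 0xBF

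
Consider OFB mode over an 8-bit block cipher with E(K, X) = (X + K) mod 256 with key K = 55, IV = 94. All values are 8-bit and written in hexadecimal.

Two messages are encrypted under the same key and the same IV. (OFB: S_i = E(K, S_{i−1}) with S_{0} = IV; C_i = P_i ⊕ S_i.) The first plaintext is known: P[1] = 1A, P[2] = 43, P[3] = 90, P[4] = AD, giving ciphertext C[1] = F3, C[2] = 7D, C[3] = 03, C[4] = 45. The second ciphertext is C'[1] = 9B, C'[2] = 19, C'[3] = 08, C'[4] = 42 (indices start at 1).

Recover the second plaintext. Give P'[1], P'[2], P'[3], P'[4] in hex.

In OFB with a reused IV, both messages share the same keystream S_i, so C_i ⊕ C'_i = P_i ⊕ P'_i and thus P'_i = P_i ⊕ C_i ⊕ C'_i.
P'[1]: 1A ⊕ F3 ⊕ 9B = 72.
P'[2]: 43 ⊕ 7D ⊕ 19 = 27.
P'[3]: 90 ⊕ 03 ⊕ 08 = 9B.
P'[4]: AD ⊕ 45 ⊕ 42 = AA.

P'[1] = 72, P'[2] = 27, P'[3] = 9B, P'[4] = AA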